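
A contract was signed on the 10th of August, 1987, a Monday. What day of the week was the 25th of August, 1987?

Within August 1987: 25 − 10 = 15 days.
15 mod 7 = 1, so 1 day after Monday is Tuesday.

Tuesday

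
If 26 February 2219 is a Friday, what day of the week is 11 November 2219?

Thursday

February 2219: 28 − 26 = 2 days remain (2219 is not a leap year, so February has 28 days).
Then March (31), April (30), May (31), June (30), July (31), August (31), September (30), October (31): 31 + 30 + 31 + 30 + 31 + 31 + 30 + 31 = 245 days.
November 1–11, 2219: 11 days.
Total: 2 + 245 + 11 = 258 days.
258 mod 7 = 6, so 6 days after Friday is Thursday.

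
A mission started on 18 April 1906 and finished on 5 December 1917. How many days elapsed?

Day-of-year of April 18, 1906: 108.
Day-of-year of December 5, 1917: 339.
1906 has 365 days, so 365 − 108 = 257 days remain in 1906.
Full years 1907–1916: 7 common + 3 leap = 7×365 + 3×366 = 3653 days.
Total: 257 + 3653 + 339 = 4249 days.

4249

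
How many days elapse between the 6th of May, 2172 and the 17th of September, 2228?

20587

From May 6, 2172 to May 6, 2228: 56 years, of which 13 contain a Feb 29 — 43×365 + 13×366 = 20453 days.
(2200 is not a leap year (divisible by 100 but not 400).)
May 2228: 31 − 6 = 25 days remain.
Then June (30), July (31), August (31): 30 + 31 + 31 = 92 days.
September 1–17, 2228: 17 days.
Residual: 134 days.
Total: 20587 days.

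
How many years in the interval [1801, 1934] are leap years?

Years divisible by 4: 1804, 1808, …, 1932 — 33 in all.
Of these, 1900 is divisible by 100 but not 400, so not leap.
Leap years: 33 − 1 = 32.

32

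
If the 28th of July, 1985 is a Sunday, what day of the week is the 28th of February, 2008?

Day-of-year of July 28, 1985: 209.
Day-of-year of February 28, 2008: 59.
1985 has 365 days, so 365 − 209 = 156 days remain in 1985.
Full years 1986–2007: 17 common + 5 leap = 17×365 + 5×366 = 8035 days.
Total: 156 + 8035 + 59 = 8250 days.
8250 mod 7 = 4, so 4 days after Sunday is Thursday.

Thursday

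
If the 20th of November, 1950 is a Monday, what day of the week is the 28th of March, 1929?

Thursday

Count forward from the earlier date (March 28, 1929) to the later (November 20, 1950):
Day-of-year of March 28, 1929: 87.
Day-of-year of November 20, 1950: 324.
1929 has 365 days, so 365 − 87 = 278 days remain in 1929.
Full years 1930–1949: 15 common + 5 leap = 15×365 + 5×366 = 7305 days.
Total: 278 + 7305 + 324 = 7907 days.
7907 mod 7 = 4, so 4 days before Monday is Thursday.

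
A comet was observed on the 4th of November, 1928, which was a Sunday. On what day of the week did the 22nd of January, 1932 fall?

November 4, 1928 → November 4, 1929: 365 days.
November 4, 1929 → November 4, 1930: 365 days.
November 4, 1930 → November 4, 1931: 365 days.
November 1931: 30 − 4 = 26 days remain.
Then December (31): 31 days.
January 1–22, 1932: 22 days.
Residual: 79 days.
Total: 1174 days.
1174 mod 7 = 5, so 5 days after Sunday is Friday.

Friday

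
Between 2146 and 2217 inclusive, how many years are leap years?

17

Years divisible by 4: 2148, 2152, …, 2216 — 18 in all.
Of these, 2200 is divisible by 100 but not 400, so not leap.
Leap years: 18 − 1 = 17.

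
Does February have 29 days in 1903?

1903 is not a leap year.

No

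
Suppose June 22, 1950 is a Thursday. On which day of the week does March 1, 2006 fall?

Wednesday

Day-of-year of June 22, 1950: 173.
Day-of-year of March 1, 2006: 60.
1950 has 365 days, so 365 − 173 = 192 days remain in 1950.
Full years 1951–2005: 41 common + 14 leap = 41×365 + 14×366 = 20089 days.
Total: 192 + 20089 + 60 = 20341 days.
20341 mod 7 = 6, so 6 days after Thursday is Wednesday.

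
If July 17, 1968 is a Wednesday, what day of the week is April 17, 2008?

Thursday

Day-of-year of July 17, 1968: 199.
Day-of-year of April 17, 2008: 108.
1968 has 366 days, so 366 − 199 = 167 days remain in 1968.
Full years 1969–2007: 30 common + 9 leap = 30×365 + 9×366 = 14244 days.
Total: 167 + 14244 + 108 = 14519 days.
14519 mod 7 = 1, so 1 day after Wednesday is Thursday.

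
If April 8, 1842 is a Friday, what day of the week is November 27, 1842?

April 1842: 30 − 8 = 22 days remain.
Then May (31), June (30), July (31), August (31), September (30), October (31): 31 + 30 + 31 + 31 + 30 + 31 = 184 days.
November 1–27, 1842: 27 days.
Total: 22 + 184 + 27 = 233 days.
233 mod 7 = 2, so 2 days after Friday is Sunday.

Sunday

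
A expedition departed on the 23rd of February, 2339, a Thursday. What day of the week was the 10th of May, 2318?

Count forward from the earlier date (May 10, 2318) to the later (February 23, 2339):
From May 10, 2318 to May 10, 2338: 20 years, of which 5 contain a Feb 29 — 15×365 + 5×366 = 7305 days.
May 2338: 31 − 10 = 21 days remain.
Then June (30), July (31), August (31), September (30), October (31), November (30), December (31), January (31): 30 + 31 + 31 + 30 + 31 + 30 + 31 + 31 = 245 days.
February 1–23, 2339: 23 days (2339 is not a leap year).
Residual: 289 days.
Total: 7594 days.
7594 mod 7 = 6, so 6 days before Thursday is Friday.

Friday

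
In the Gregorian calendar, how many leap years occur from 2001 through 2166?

40

Years divisible by 4: 2004, 2008, …, 2164 — 41 in all.
Of these, 2100 is divisible by 100 but not 400, so not leap.
Leap years: 41 − 1 = 40.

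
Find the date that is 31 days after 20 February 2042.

23 March 2042

Count 31 days after February 20, 2042:
February 2042: 28 − 20 = 8 days remain (2042 is not a leap year, so February has 28 days).
March 1–23, 2042: 23 days.
Total: 8 + 23 = 31 days.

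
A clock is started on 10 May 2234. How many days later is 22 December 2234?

226

May 2234: 31 − 10 = 21 days remain.
Then June (30), July (31), August (31), September (30), October (31), November (30): 30 + 31 + 31 + 30 + 31 + 30 = 183 days.
December 1–22, 2234: 22 days.
Total: 21 + 183 + 22 = 226 days.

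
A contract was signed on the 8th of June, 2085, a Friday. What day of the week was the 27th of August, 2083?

Friday

Count forward from the earlier date (August 27, 2083) to the later (June 8, 2085):
August 27, 2083 → August 27, 2084: 366 days (2084 is a leap year).
August 2084: 31 − 27 = 4 days remain.
Then 9 full months totalling 273 days.
June 1–8, 2085: 8 days.
Residual: 285 days.
Total: 651 days.
651 is a multiple of 7, so the 27th of August, 2083 falls on the same weekday: Friday.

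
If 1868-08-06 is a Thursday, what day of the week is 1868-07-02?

Count forward from the earlier date (July 2, 1868) to the later (August 6, 1868):
July 1868: 31 − 2 = 29 days remain.
August 1–6, 1868: 6 days.
Total: 29 + 6 = 35 days.
35 is a multiple of 7, so 1868-07-02 falls on the same weekday: Thursday.

Thursday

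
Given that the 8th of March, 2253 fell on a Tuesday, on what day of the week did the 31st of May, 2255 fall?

March 2253: 31 − 8 = 23 days remain.
Then 25 full months totalling 760 days.
May 1–31, 2255: 31 days.
Total: 23 + 760 + 31 = 814 days.
814 mod 7 = 2, so 2 days after Tuesday is Thursday.

Thursday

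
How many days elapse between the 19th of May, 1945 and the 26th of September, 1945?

130

May 1945: 31 − 19 = 12 days remain.
Then June (30), July (31), August (31): 30 + 31 + 31 = 92 days.
September 1–26, 1945: 26 days.
Total: 12 + 92 + 26 = 130 days.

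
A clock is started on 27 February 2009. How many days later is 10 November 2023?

From February 27, 2009 to February 27, 2023: 14 years, of which 3 contain a Feb 29 — 11×365 + 3×366 = 5113 days.
February 2023: 28 − 27 = 1 day remains (2023 is not a leap year, so February has 28 days).
Then March (31), April (30), May (31), June (30), July (31), August (31), September (30), October (31): 31 + 30 + 31 + 30 + 31 + 31 + 30 + 31 = 245 days.
November 1–10, 2023: 10 days.
Residual: 256 days.
Total: 5369 days.

5369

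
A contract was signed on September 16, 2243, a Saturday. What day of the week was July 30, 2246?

September 16, 2243 → September 16, 2244: 366 days (2244 is a leap year).
September 16, 2244 → September 16, 2245: 365 days.
September 2245: 30 − 16 = 14 days remain.
Then 9 full months totalling 273 days.
July 1–30, 2246: 30 days.
Residual: 317 days.
Total: 1048 days.
1048 mod 7 = 5, so 5 days after Saturday is Thursday.

Thursday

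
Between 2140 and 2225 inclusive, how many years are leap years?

Years divisible by 4: 2140, 2144, …, 2224 — 22 in all.
Of these, 2200 is divisible by 100 but not 400, so not leap.
Leap years: 22 − 1 = 21.

21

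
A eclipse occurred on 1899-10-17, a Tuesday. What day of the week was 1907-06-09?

Sunday

Day-of-year of October 17, 1899: 290.
Day-of-year of June 9, 1907: 160.
1899 has 365 days, so 365 − 290 = 75 days remain in 1899.
Full years 1900–1906: 6 common + 1 leap = 6×365 + 1×366 = 2556 days.
Total: 75 + 2556 + 160 = 2791 days.
2791 mod 7 = 5, so 5 days after Tuesday is Sunday.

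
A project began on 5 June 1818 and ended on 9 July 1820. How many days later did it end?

Day-of-year of June 5, 1818: 156.
Day-of-year of July 9, 1820: 191.
1818 has 365 days, so 365 − 156 = 209 days remain in 1818.
Full years: 1819: 365. Sum = 365.
Total: 209 + 365 + 191 = 765 days.

765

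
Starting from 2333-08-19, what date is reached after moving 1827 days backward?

2328-08-18

Count 1827 days before August 19, 2333:
August 18, 2328 → August 18, 2329: 365 days.
August 18, 2329 → August 18, 2330: 365 days.
August 18, 2330 → August 18, 2331: 365 days.
August 18, 2331 → August 18, 2332: 366 days (2332 is a leap year).
August 18, 2332 → August 18, 2333: 365 days.
Within August 2333: 19 − 18 = 1 day.
Total: 1827 days.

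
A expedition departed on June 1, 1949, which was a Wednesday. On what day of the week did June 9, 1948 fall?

Count forward from the earlier date (June 9, 1948) to the later (June 1, 1949):
June 1948: 30 − 9 = 21 days remain.
Then 11 full months totalling 335 days.
June 1, 1949: 1 day.
Residual: 357 days.
Total: 357 days.
357 is a multiple of 7, so June 9, 1948 falls on the same weekday: Wednesday.

Wednesday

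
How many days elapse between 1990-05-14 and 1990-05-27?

Within May 1990: 27 − 14 = 13 days.

13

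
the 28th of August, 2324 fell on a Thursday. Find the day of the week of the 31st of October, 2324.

August 2324: 31 − 28 = 3 days remain.
Then September (30): 30 days.
October 1–31, 2324: 31 days.
Total: 3 + 30 + 31 = 64 days.
64 mod 7 = 1, so 1 day after Thursday is Friday.

Friday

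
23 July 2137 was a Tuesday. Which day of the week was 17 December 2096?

Monday

Count forward from the earlier date (December 17, 2096) to the later (July 23, 2137):
From December 17, 2096 to December 17, 2136: 40 years, of which 9 contain a Feb 29 — 31×365 + 9×366 = 14609 days.
(2100 is not a leap year (divisible by 100 but not 400).)
December 2136: 31 − 17 = 14 days remain.
Then January (31), February 2137 (28), March (31), April (30), May (31), June (30): 31 + 28 + 31 + 30 + 31 + 30 = 181 days.
July 1–23, 2137: 23 days.
Residual: 218 days.
Total: 14827 days.
14827 mod 7 = 1, so 1 day before Tuesday is Monday.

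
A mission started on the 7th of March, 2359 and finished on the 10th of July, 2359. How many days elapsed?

March 2359: 31 − 7 = 24 days remain.
Then April (30), May (31), June (30): 30 + 31 + 30 = 91 days.
July 1–10, 2359: 10 days.
Total: 24 + 91 + 10 = 125 days.

125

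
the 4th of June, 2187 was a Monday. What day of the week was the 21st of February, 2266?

From June 4, 2187 to June 4, 2265: 78 years, of which 19 contain a Feb 29 — 59×365 + 19×366 = 28489 days.
(2200 is not a leap year (divisible by 100 but not 400).)
June 2265: 30 − 4 = 26 days remain.
Then July (31), August (31), September (30), October (31), November (30), December (31), January (31): 31 + 31 + 30 + 31 + 30 + 31 + 31 = 215 days.
February 1–21, 2266: 21 days (2266 is not a leap year).
Residual: 262 days.
Total: 28751 days.
28751 mod 7 = 2, so 2 days after Monday is Wednesday.

Wednesday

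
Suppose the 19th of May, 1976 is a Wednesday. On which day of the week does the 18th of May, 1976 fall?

Count forward from the earlier date (May 18, 1976) to the later (May 19, 1976):
Within May 1976: 19 − 18 = 1 day.
1 mod 7 = 1, so 1 day before Wednesday is Tuesday.

Tuesday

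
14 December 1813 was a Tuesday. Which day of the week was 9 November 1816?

Saturday

Day-of-year of December 14, 1813: 348.
Day-of-year of November 9, 1816: 314.
1813 has 365 days, so 365 − 348 = 17 days remain in 1813.
Full years: 1814: 365; 1815: 365. Sum = 730.
Total: 17 + 730 + 314 = 1061 days.
1061 mod 7 = 4, so 4 days after Tuesday is Saturday.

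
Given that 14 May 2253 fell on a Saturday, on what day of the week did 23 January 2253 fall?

Count forward from the earlier date (January 23, 2253) to the later (May 14, 2253):
January 2253: 31 − 23 = 8 days remain.
Then February 2253 (28), March (31), April (30): 28 + 31 + 30 = 89 days.
May 1–14, 2253: 14 days.
Total: 8 + 89 + 14 = 111 days.
111 mod 7 = 6, so 6 days before Saturday is Sunday.

Sunday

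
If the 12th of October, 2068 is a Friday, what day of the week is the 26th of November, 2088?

Friday

From October 12, 2068 to October 12, 2088: 20 years, of which 5 contain a Feb 29 — 15×365 + 5×366 = 7305 days.
October 2088: 31 − 12 = 19 days remain.
November 1–26, 2088: 26 days.
Residual: 45 days.
Total: 7350 days.
7350 is a multiple of 7, so the 26th of November, 2088 falls on the same weekday: Friday.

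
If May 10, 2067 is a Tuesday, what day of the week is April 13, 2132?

Sunday

Day-of-year of May 10, 2067: 130.
Day-of-year of April 13, 2132: 104.
2067 has 365 days, so 365 − 130 = 235 days remain in 2067.
Full years 2068–2131: 49 common + 15 leap = 49×365 + 15×366 = 23375 days.
Total: 235 + 23375 + 104 = 23714 days.
23714 mod 7 = 5, so 5 days after Tuesday is Sunday.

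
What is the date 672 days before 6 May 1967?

3 July 1965

Count 672 days before May 6, 1967:
Day-of-year of July 3, 1965: 184.
Day-of-year of May 6, 1967: 126.
1965 has 365 days, so 365 − 184 = 181 days remain in 1965.
Full years: 1966: 365. Sum = 365.
Total: 181 + 365 + 126 = 672 days.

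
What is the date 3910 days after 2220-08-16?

2231-05-01

Count 3910 days after August 16, 2220:
From August 16, 2220 to August 16, 2230: 10 years, of which 2 contain a Feb 29 — 8×365 + 2×366 = 3652 days.
August 2230: 31 − 16 = 15 days remain.
Then September (30), October (31), November (30), December (31), January (31), February 2231 (28), March (31), April (30): 30 + 31 + 30 + 31 + 31 + 28 + 31 + 30 = 242 days.
May 1, 2231: 1 day.
Residual: 258 days.
Total: 3910 days.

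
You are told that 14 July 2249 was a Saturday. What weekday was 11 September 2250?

July 2249: 31 − 14 = 17 days remain.
Then 13 full months totalling 396 days.
September 1–11, 2250: 11 days.
Total: 17 + 396 + 11 = 424 days.
424 mod 7 = 4, so 4 days after Saturday is Wednesday.

Wednesday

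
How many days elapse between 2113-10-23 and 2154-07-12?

Day-of-year of October 23, 2113: 296.
Day-of-year of July 12, 2154: 193.
2113 has 365 days, so 365 − 296 = 69 days remain in 2113.
Full years 2114–2153: 30 common + 10 leap = 30×365 + 10×366 = 14610 days.
Total: 69 + 14610 + 193 = 14872 days.

14872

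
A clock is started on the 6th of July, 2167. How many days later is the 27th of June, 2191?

8757

Day-of-year of July 6, 2167: 187.
Day-of-year of June 27, 2191: 178.
2167 has 365 days, so 365 − 187 = 178 days remain in 2167.
Full years 2168–2190: 17 common + 6 leap = 17×365 + 6×366 = 8401 days.
Total: 178 + 8401 + 178 = 8757 days.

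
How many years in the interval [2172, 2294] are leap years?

Years divisible by 4: 2172, 2176, …, 2292 — 31 in all.
Of these, 2200 is divisible by 100 but not 400, so not leap.
Leap years: 31 − 1 = 30.

30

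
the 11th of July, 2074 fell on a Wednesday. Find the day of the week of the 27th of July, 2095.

Day-of-year of July 11, 2074: 192.
Day-of-year of July 27, 2095: 208.
2074 has 365 days, so 365 − 192 = 173 days remain in 2074.
Full years 2075–2094: 15 common + 5 leap = 15×365 + 5×366 = 7305 days.
Total: 173 + 7305 + 208 = 7686 days.
7686 is a multiple of 7, so the 27th of July, 2095 falls on the same weekday: Wednesday.

Wednesday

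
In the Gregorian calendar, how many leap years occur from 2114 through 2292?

Years divisible by 4: 2116, 2120, …, 2292 — 45 in all.
Of these, 2200 is divisible by 100 but not 400, so not leap.
Leap years: 45 − 1 = 44.

44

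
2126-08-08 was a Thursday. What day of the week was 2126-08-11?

Within August 2126: 11 − 8 = 3 days.
3 mod 7 = 3, so 3 days after Thursday is Sunday.

Sunday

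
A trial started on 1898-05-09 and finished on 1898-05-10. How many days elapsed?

1

Within May 1898: 10 − 9 = 1 day.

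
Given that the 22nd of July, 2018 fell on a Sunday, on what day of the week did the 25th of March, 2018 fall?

Sunday

Count forward from the earlier date (March 25, 2018) to the later (July 22, 2018):
March 2018: 31 − 25 = 6 days remain.
Then April (30), May (31), June (30): 30 + 31 + 30 = 91 days.
July 1–22, 2018: 22 days.
Total: 6 + 91 + 22 = 119 days.
119 is a multiple of 7, so the 25th of March, 2018 falls on the same weekday: Sunday.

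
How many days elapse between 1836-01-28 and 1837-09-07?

January 28, 1836 → January 28, 1837: 366 days (1836 is a leap year).
January 1837: 31 − 28 = 3 days remain.
Then February 1837 (28), March (31), April (30), May (31), June (30), July (31), August (31): 28 + 31 + 30 + 31 + 30 + 31 + 31 = 212 days.
September 1–7, 1837: 7 days.
Residual: 222 days.
Total: 588 days.

588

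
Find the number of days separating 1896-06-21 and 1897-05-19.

332

June 1896: 30 − 21 = 9 days remain.
Then 10 full months totalling 304 days.
May 1–19, 1897: 19 days.
Total: 9 + 304 + 19 = 332 days.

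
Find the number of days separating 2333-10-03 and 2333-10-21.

Within October 2333: 21 − 3 = 18 days.

18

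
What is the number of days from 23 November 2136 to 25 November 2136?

Within November 2136: 25 − 23 = 2 days.

2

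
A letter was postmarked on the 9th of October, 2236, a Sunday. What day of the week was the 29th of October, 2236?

Saturday

Within October 2236: 29 − 9 = 20 days.
20 mod 7 = 6, so 6 days after Sunday is Saturday.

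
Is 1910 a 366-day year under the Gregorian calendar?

1910 is not a leap year.

No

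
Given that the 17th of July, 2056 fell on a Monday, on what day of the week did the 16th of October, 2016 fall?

Sunday

Count forward from the earlier date (October 16, 2016) to the later (July 17, 2056):
From October 16, 2016 to October 16, 2055: 39 years, of which 9 contain a Feb 29 — 30×365 + 9×366 = 14244 days.
October 2055: 31 − 16 = 15 days remain.
Then November (30), December (31), January (31), February 2056 (29), March (31), April (30), May (31), June (30): 30 + 31 + 31 + 29 + 31 + 30 + 31 + 30 = 243 days.
July 1–17, 2056: 17 days.
Residual: 275 days.
Total: 14519 days.
14519 mod 7 = 1, so 1 day before Monday is Sunday.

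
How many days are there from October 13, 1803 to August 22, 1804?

Day-of-year of October 13, 1803: 286.
Day-of-year of August 22, 1804: 235.
1803 has 365 days, so 365 − 286 = 79 days remain in 1803.
Total: 79 + 235 = 314 days.

314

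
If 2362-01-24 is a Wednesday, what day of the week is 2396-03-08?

Day-of-year of January 24, 2362: 24.
Day-of-year of March 8, 2396: 68.
2362 has 365 days, so 365 − 24 = 341 days remain in 2362.
Full years 2363–2395: 25 common + 8 leap = 25×365 + 8×366 = 12053 days.
Total: 341 + 12053 + 68 = 12462 days.
12462 mod 7 = 2, so 2 days after Wednesday is Friday.

Friday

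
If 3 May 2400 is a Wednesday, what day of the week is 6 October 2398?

Tuesday

Count forward from the earlier date (October 6, 2398) to the later (May 3, 2400):
Day-of-year of October 6, 2398: 279.
Day-of-year of May 3, 2400: 124.
2398 has 365 days, so 365 − 279 = 86 days remain in 2398.
Full years: 2399: 365. Sum = 365.
Total: 86 + 365 + 124 = 575 days.
575 mod 7 = 1, so 1 day before Wednesday is Tuesday.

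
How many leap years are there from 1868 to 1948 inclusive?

Years divisible by 4: 1868, 1872, …, 1948 — 21 in all.
Of these, 1900 is divisible by 100 but not 400, so not leap.
Leap years: 21 − 1 = 20.

20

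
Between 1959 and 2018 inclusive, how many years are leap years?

15

Years divisible by 4: 1960, 1964, …, 2016 — 15 in all.
2000 is divisible by 400, so still leap.
No century exceptions apply. Count: 15.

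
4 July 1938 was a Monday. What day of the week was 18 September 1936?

Count forward from the earlier date (September 18, 1936) to the later (July 4, 1938):
September 18, 1936 → September 18, 1937: 365 days.
September 1937: 30 − 18 = 12 days remain.
Then 9 full months totalling 273 days.
July 1–4, 1938: 4 days.
Residual: 289 days.
Total: 654 days.
654 mod 7 = 3, so 3 days before Monday is Friday.

Friday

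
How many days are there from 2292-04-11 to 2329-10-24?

13709

From April 11, 2292 to April 11, 2329: 37 years, of which 8 contain a Feb 29 — 29×365 + 8×366 = 13513 days.
(2300 is not a leap year (divisible by 100 but not 400).)
April 2329: 30 − 11 = 19 days remain.
Then May (31), June (30), July (31), August (31), September (30): 31 + 30 + 31 + 31 + 30 = 153 days.
October 1–24, 2329: 24 days.
Residual: 196 days.
Total: 13709 days.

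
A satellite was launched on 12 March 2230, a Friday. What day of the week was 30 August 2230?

Monday

March 2230: 31 − 12 = 19 days remain.
Then April (30), May (31), June (30), July (31): 30 + 31 + 30 + 31 = 122 days.
August 1–30, 2230: 30 days.
Total: 19 + 122 + 30 = 171 days.
171 mod 7 = 3, so 3 days after Friday is Monday.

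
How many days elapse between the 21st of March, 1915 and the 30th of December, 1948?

12338

From March 21, 1915 to March 21, 1948: 33 years, of which 9 contain a Feb 29 — 24×365 + 9×366 = 12054 days.
March 1948: 31 − 21 = 10 days remain.
Then April (30), May (31), June (30), July (31), August (31), September (30), October (31), November (30): 30 + 31 + 30 + 31 + 31 + 30 + 31 + 30 = 244 days.
December 1–30, 1948: 30 days.
Residual: 284 days.
Total: 12338 days.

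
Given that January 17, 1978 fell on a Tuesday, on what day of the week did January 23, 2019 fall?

Wednesday

Day-of-year of January 17, 1978: 17.
Day-of-year of January 23, 2019: 23.
1978 has 365 days, so 365 − 17 = 348 days remain in 1978.
Full years 1979–2018: 30 common + 10 leap = 30×365 + 10×366 = 14610 days.
Total: 348 + 14610 + 23 = 14981 days.
14981 mod 7 = 1, so 1 day after Tuesday is Wednesday.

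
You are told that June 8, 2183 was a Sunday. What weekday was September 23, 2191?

Friday

From June 8, 2183 to June 8, 2191: 8 years, of which 2 contain a Feb 29 — 6×365 + 2×366 = 2922 days.
June 2191: 30 − 8 = 22 days remain.
Then July (31), August (31): 31 + 31 = 62 days.
September 1–23, 2191: 23 days.
Residual: 107 days.
Total: 3029 days.
3029 mod 7 = 5, so 5 days after Sunday is Friday.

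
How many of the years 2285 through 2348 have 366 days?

Years divisible by 4: 2288, 2292, …, 2348 — 16 in all.
Of these, 2300 is divisible by 100 but not 400, so not leap.
Leap years: 16 − 1 = 15.

15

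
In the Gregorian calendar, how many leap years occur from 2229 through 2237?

2

Years divisible by 4 in [2229, 2237]: 2232, 2236.
No century exceptions apply. Count: 2.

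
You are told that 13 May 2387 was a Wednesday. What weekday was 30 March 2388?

Wednesday

Day-of-year of May 13, 2387: 133.
Day-of-year of March 30, 2388: 90.
2387 has 365 days, so 365 − 133 = 232 days remain in 2387.
Total: 232 + 90 = 322 days.
322 is a multiple of 7, so 30 March 2388 falls on the same weekday: Wednesday.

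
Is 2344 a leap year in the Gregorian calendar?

Yes

2344 is a leap year.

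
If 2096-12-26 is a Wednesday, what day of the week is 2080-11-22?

Friday

Count forward from the earlier date (November 22, 2080) to the later (December 26, 2096):
Day-of-year of November 22, 2080: 327.
Day-of-year of December 26, 2096: 361.
2080 has 366 days, so 366 − 327 = 39 days remain in 2080.
Full years 2081–2095: 12 common + 3 leap = 12×365 + 3×366 = 5478 days.
Total: 39 + 5478 + 361 = 5878 days.
5878 mod 7 = 5, so 5 days before Wednesday is Friday.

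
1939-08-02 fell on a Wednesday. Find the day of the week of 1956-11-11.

Sunday

Day-of-year of August 2, 1939: 214.
Day-of-year of November 11, 1956: 316.
1939 has 365 days, so 365 − 214 = 151 days remain in 1939.
Full years 1940–1955: 12 common + 4 leap = 12×365 + 4×366 = 5844 days.
Total: 151 + 5844 + 316 = 6311 days.
6311 mod 7 = 4, so 4 days after Wednesday is Sunday.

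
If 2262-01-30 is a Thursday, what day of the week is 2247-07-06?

Count forward from the earlier date (July 6, 2247) to the later (January 30, 2262):
From July 6, 2247 to July 6, 2261: 14 years, of which 4 contain a Feb 29 — 10×365 + 4×366 = 5114 days.
July 2261: 31 − 6 = 25 days remain.
Then August (31), September (30), October (31), November (30), December (31): 31 + 30 + 31 + 30 + 31 = 153 days.
January 1–30, 2262: 30 days.
Residual: 208 days.
Total: 5322 days.
5322 mod 7 = 2, so 2 days before Thursday is Tuesday.

Tuesday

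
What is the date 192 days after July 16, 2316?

January 24, 2317

Count 192 days after July 16, 2316:
Day-of-year of July 16, 2316: 198.
Day-of-year of January 24, 2317: 24.
2316 has 366 days, so 366 − 198 = 168 days remain in 2316.
Total: 168 + 24 = 192 days.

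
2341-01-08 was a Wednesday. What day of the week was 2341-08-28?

Thursday

January 2341: 31 − 8 = 23 days remain.
Then February 2341 (28), March (31), April (30), May (31), June (30), July (31): 28 + 31 + 30 + 31 + 30 + 31 = 181 days.
August 1–28, 2341: 28 days.
Total: 23 + 181 + 28 = 232 days.
232 mod 7 = 1, so 1 day after Wednesday is Thursday.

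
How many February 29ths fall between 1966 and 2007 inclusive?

Years divisible by 4 in [1966, 2007]: 1968, 1972, 1976, 1980, 1984, 1988, 1992, 1996, 2000, 2004.
2000 is divisible by 400, so still leap.
No century exceptions apply. Count: 10.

10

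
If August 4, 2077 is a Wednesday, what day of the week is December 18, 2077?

August 2077: 31 − 4 = 27 days remain.
Then September (30), October (31), November (30): 30 + 31 + 30 = 91 days.
December 1–18, 2077: 18 days.
Total: 27 + 91 + 18 = 136 days.
136 mod 7 = 3, so 3 days after Wednesday is Saturday.

Saturday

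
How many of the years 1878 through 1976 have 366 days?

Years divisible by 4: 1880, 1884, …, 1976 — 25 in all.
Of these, 1900 is divisible by 100 but not 400, so not leap.
Leap years: 25 − 1 = 24.

24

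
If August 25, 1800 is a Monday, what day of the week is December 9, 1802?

August 25, 1800 → August 25, 1801: 365 days.
August 25, 1801 → August 25, 1802: 365 days.
August 1802: 31 − 25 = 6 days remain.
Then September (30), October (31), November (30): 30 + 31 + 30 = 91 days.
December 1–9, 1802: 9 days.
Residual: 106 days.
Total: 836 days.
836 mod 7 = 3, so 3 days after Monday is Thursday.

Thursday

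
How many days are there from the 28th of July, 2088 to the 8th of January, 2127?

From July 28, 2088 to July 28, 2126: 38 years, of which 8 contain a Feb 29 — 30×365 + 8×366 = 13878 days.
(2100 is not a leap year (divisible by 100 but not 400).)
July 2126: 31 − 28 = 3 days remain.
Then August (31), September (30), October (31), November (30), December (31): 31 + 30 + 31 + 30 + 31 = 153 days.
January 1–8, 2127: 8 days.
Residual: 164 days.
Total: 14042 days.

14042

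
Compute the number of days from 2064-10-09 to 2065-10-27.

383

October 2064: 31 − 9 = 22 days remain.
Then 11 full months totalling 334 days.
October 1–27, 2065: 27 days.
Total: 22 + 334 + 27 = 383 days.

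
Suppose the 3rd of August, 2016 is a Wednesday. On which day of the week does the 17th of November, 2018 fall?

Saturday

Day-of-year of August 3, 2016: 216.
Day-of-year of November 17, 2018: 321.
2016 has 366 days, so 366 − 216 = 150 days remain in 2016.
Full years: 2017: 365. Sum = 365.
Total: 150 + 365 + 321 = 836 days.
836 mod 7 = 3, so 3 days after Wednesday is Saturday.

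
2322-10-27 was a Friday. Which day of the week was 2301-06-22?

Count forward from the earlier date (June 22, 2301) to the later (October 27, 2322):
From June 22, 2301 to June 22, 2322: 21 years, of which 5 contain a Feb 29 — 16×365 + 5×366 = 7670 days.
June 2322: 30 − 22 = 8 days remain.
Then July (31), August (31), September (30): 31 + 31 + 30 = 92 days.
October 1–27, 2322: 27 days.
Residual: 127 days.
Total: 7797 days.
7797 mod 7 = 6, so 6 days before Friday is Saturday.

Saturday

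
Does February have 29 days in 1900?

1900 is not a leap year (divisible by 100 but not 400).

No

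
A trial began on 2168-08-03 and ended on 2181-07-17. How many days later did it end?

From August 3, 2168 to August 3, 2180: 12 years, of which 3 contain a Feb 29 — 9×365 + 3×366 = 4383 days.
August 2180: 31 − 3 = 28 days remain.
Then 10 full months totalling 303 days.
July 1–17, 2181: 17 days.
Residual: 348 days.
Total: 4731 days.

4731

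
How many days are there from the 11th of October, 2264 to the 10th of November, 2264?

October 2264: 31 − 11 = 20 days remain.
November 1–10, 2264: 10 days.
Total: 20 + 10 = 30 days.

30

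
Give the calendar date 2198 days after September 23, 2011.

September 29, 2017

Count 2198 days after September 23, 2011:
Day-of-year of September 23, 2011: 266.
Day-of-year of September 29, 2017: 272.
2011 has 365 days, so 365 − 266 = 99 days remain in 2011.
Full years: 2012: 366; 2013: 365; 2014: 365; 2015: 365; 2016: 366. Sum = 1827.
Total: 99 + 1827 + 272 = 2198 days.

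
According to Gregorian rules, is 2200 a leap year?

2200 is not a leap year (divisible by 100 but not 400).

No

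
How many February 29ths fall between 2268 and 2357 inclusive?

Years divisible by 4: 2268, 2272, …, 2356 — 23 in all.
Of these, 2300 is divisible by 100 but not 400, so not leap.
Leap years: 23 − 1 = 22.

22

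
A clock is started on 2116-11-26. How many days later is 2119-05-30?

Day-of-year of November 26, 2116: 331.
Day-of-year of May 30, 2119: 150.
2116 has 366 days, so 366 − 331 = 35 days remain in 2116.
Full years: 2117: 365; 2118: 365. Sum = 730.
Total: 35 + 730 + 150 = 915 days.

915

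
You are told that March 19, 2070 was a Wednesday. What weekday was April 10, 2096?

Tuesday

Day-of-year of March 19, 2070: 78.
Day-of-year of April 10, 2096: 101.
2070 has 365 days, so 365 − 78 = 287 days remain in 2070.
Full years 2071–2095: 19 common + 6 leap = 19×365 + 6×366 = 9131 days.
Total: 287 + 9131 + 101 = 9519 days.
9519 mod 7 = 6, so 6 days after Wednesday is Tuesday.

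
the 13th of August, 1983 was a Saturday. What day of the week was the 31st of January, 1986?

Friday

August 13, 1983 → August 13, 1984: 366 days (1984 is a leap year).
August 13, 1984 → August 13, 1985: 365 days.
August 1985: 31 − 13 = 18 days remain.
Then September (30), October (31), November (30), December (31): 30 + 31 + 30 + 31 = 122 days.
January 1–31, 1986: 31 days.
Residual: 171 days.
Total: 902 days.
902 mod 7 = 6, so 6 days after Saturday is Friday.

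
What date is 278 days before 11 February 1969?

9 May 1968

Count 278 days before February 11, 1969:
May 1968: 31 − 9 = 22 days remain.
Then June (30), July (31), August (31), September (30), October (31), November (30), December (31), January (31): 30 + 31 + 31 + 30 + 31 + 30 + 31 + 31 = 245 days.
February 1–11, 1969: 11 days (1969 is not a leap year).
Residual: 278 days.
Total: 278 days.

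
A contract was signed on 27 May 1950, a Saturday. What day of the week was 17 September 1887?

Count forward from the earlier date (September 17, 1887) to the later (May 27, 1950):
From September 17, 1887 to September 17, 1949: 62 years, of which 15 contain a Feb 29 — 47×365 + 15×366 = 22645 days.
(1900 is not a leap year (divisible by 100 but not 400).)
September 1949: 30 − 17 = 13 days remain.
Then October (31), November (30), December (31), January (31), February 1950 (28), March (31), April (30): 31 + 30 + 31 + 31 + 28 + 31 + 30 = 212 days.
May 1–27, 1950: 27 days.
Residual: 252 days.
Total: 22897 days.
22897 is a multiple of 7, so 17 September 1887 falls on the same weekday: Saturday.

Saturday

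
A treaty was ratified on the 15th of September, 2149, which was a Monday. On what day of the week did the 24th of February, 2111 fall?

Count forward from the earlier date (February 24, 2111) to the later (September 15, 2149):
Day-of-year of February 24, 2111: 55.
Day-of-year of September 15, 2149: 258.
2111 has 365 days, so 365 − 55 = 310 days remain in 2111.
Full years 2112–2148: 27 common + 10 leap = 27×365 + 10×366 = 13515 days.
Total: 310 + 13515 + 258 = 14083 days.
14083 mod 7 = 6, so 6 days before Monday is Tuesday.

Tuesday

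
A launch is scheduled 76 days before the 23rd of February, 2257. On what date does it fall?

the 9th of December, 2256

Count 76 days before February 23, 2257:
December 2256: 31 − 9 = 22 days remain.
Then January (31): 31 days.
February 1–23, 2257: 23 days (2257 is not a leap year).
Residual: 76 days.
Total: 76 days.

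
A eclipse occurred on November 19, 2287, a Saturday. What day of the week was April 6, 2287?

Count forward from the earlier date (April 6, 2287) to the later (November 19, 2287):
April 2287: 30 − 6 = 24 days remain.
Then May (31), June (30), July (31), August (31), September (30), October (31): 31 + 30 + 31 + 31 + 30 + 31 = 184 days.
November 1–19, 2287: 19 days.
Total: 24 + 184 + 19 = 227 days.
227 mod 7 = 3, so 3 days before Saturday is Wednesday.

Wednesday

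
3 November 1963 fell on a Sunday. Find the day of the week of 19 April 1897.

Count forward from the earlier date (April 19, 1897) to the later (November 3, 1963):
From April 19, 1897 to April 19, 1963: 66 years, of which 15 contain a Feb 29 — 51×365 + 15×366 = 24105 days.
(1900 is not a leap year (divisible by 100 but not 400).)
April 1963: 30 − 19 = 11 days remain.
Then May (31), June (30), July (31), August (31), September (30), October (31): 31 + 30 + 31 + 31 + 30 + 31 = 184 days.
November 1–3, 1963: 3 days.
Residual: 198 days.
Total: 24303 days.
24303 mod 7 = 6, so 6 days before Sunday is Monday.

Monday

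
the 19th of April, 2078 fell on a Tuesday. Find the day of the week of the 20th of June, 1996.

Thursday

Count forward from the earlier date (June 20, 1996) to the later (April 19, 2078):
Day-of-year of June 20, 1996: 172.
Day-of-year of April 19, 2078: 109.
1996 has 366 days, so 366 − 172 = 194 days remain in 1996.
Full years 1997–2077: 61 common + 20 leap = 61×365 + 20×366 = 29585 days.
Total: 194 + 29585 + 109 = 29888 days.
29888 mod 7 = 5, so 5 days before Tuesday is Thursday.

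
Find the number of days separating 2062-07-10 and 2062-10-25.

July 2062: 31 − 10 = 21 days remain.
Then August (31), September (30): 31 + 30 = 61 days.
October 1–25, 2062: 25 days.
Total: 21 + 61 + 25 = 107 days.

107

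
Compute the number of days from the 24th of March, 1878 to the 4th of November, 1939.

22504

Day-of-year of March 24, 1878: 83.
Day-of-year of November 4, 1939: 308.
1878 has 365 days, so 365 − 83 = 282 days remain in 1878.
Full years 1879–1938: 46 common + 14 leap = 46×365 + 14×366 = 21914 days.
Total: 282 + 21914 + 308 = 22504 days.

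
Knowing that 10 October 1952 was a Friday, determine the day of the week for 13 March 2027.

From October 10, 1952 to October 10, 2026: 74 years, of which 18 contain a Feb 29 — 56×365 + 18×366 = 27028 days.
(2000 is a leap year (divisible by 400).)
October 2026: 31 − 10 = 21 days remain.
Then November (30), December (31), January (31), February 2027 (28): 30 + 31 + 31 + 28 = 120 days.
March 1–13, 2027: 13 days.
Residual: 154 days.
Total: 27182 days.
27182 mod 7 = 1, so 1 day after Friday is Saturday.

Saturday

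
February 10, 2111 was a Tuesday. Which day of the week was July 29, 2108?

Sunday

Count forward from the earlier date (July 29, 2108) to the later (February 10, 2111):
Day-of-year of July 29, 2108: 211.
Day-of-year of February 10, 2111: 41.
2108 has 366 days, so 366 − 211 = 155 days remain in 2108.
Full years: 2109: 365; 2110: 365. Sum = 730.
Total: 155 + 730 + 41 = 926 days.
926 mod 7 = 2, so 2 days before Tuesday is Sunday.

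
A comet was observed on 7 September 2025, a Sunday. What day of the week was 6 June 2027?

Day-of-year of September 7, 2025: 250.
Day-of-year of June 6, 2027: 157.
2025 has 365 days, so 365 − 250 = 115 days remain in 2025.
Full years: 2026: 365. Sum = 365.
Total: 115 + 365 + 157 = 637 days.
637 is a multiple of 7, so 6 June 2027 falls on the same weekday: Sunday.

Sunday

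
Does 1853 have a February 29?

1853 is not a leap year.

No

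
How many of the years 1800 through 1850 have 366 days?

Years divisible by 4: 1800, 1804, …, 1848 — 13 in all.
Of these, 1800 is divisible by 100 but not 400, so not leap.
Leap years: 13 − 1 = 12.

12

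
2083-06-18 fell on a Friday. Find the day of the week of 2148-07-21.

Day-of-year of June 18, 2083: 169.
Day-of-year of July 21, 2148: 203.
2083 has 365 days, so 365 − 169 = 196 days remain in 2083.
Full years 2084–2147: 49 common + 15 leap = 49×365 + 15×366 = 23375 days.
Total: 196 + 23375 + 203 = 23774 days.
23774 mod 7 = 2, so 2 days after Friday is Sunday.

Sunday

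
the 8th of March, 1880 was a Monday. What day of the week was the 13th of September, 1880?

Monday

March 1880: 31 − 8 = 23 days remain.
Then April (30), May (31), June (30), July (31), August (31): 30 + 31 + 30 + 31 + 31 = 153 days.
September 1–13, 1880: 13 days.
Total: 23 + 153 + 13 = 189 days.
189 is a multiple of 7, so the 13th of September, 1880 falls on the same weekday: Monday.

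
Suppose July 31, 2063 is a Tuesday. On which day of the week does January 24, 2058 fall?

Count forward from the earlier date (January 24, 2058) to the later (July 31, 2063):
January 24, 2058 → January 24, 2059: 365 days.
January 24, 2059 → January 24, 2060: 365 days.
January 24, 2060 → January 24, 2061: 366 days (2060 is a leap year).
January 24, 2061 → January 24, 2062: 365 days.
January 24, 2062 → January 24, 2063: 365 days.
January 2063: 31 − 24 = 7 days remain.
Then February 2063 (28), March (31), April (30), May (31), June (30): 28 + 31 + 30 + 31 + 30 = 150 days.
July 1–31, 2063: 31 days.
Residual: 188 days.
Total: 2014 days.
2014 mod 7 = 5, so 5 days before Tuesday is Thursday.

Thursday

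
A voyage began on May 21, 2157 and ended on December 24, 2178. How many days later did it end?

7887

Day-of-year of May 21, 2157: 141.
Day-of-year of December 24, 2178: 358.
2157 has 365 days, so 365 − 141 = 224 days remain in 2157.
Full years 2158–2177: 15 common + 5 leap = 15×365 + 5×366 = 7305 days.
Total: 224 + 7305 + 358 = 7887 days.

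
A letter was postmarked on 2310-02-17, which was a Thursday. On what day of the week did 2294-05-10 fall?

Thursday

Count forward from the earlier date (May 10, 2294) to the later (February 17, 2310):
Day-of-year of May 10, 2294: 130.
Day-of-year of February 17, 2310: 48.
2294 has 365 days, so 365 − 130 = 235 days remain in 2294.
Full years 2295–2309: 12 common + 3 leap = 12×365 + 3×366 = 5478 days.
Total: 235 + 5478 + 48 = 5761 days.
5761 is a multiple of 7, so 2294-05-10 falls on the same weekday: Thursday.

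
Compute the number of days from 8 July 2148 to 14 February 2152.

July 8, 2148 → July 8, 2149: 365 days.
July 8, 2149 → July 8, 2150: 365 days.
July 8, 2150 → July 8, 2151: 365 days.
July 2151: 31 − 8 = 23 days remain.
Then August (31), September (30), October (31), November (30), December (31), January (31): 31 + 30 + 31 + 30 + 31 + 31 = 184 days.
February 1–14, 2152: 14 days (2152 is a leap year).
Residual: 221 days.
Total: 1316 days.

1316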